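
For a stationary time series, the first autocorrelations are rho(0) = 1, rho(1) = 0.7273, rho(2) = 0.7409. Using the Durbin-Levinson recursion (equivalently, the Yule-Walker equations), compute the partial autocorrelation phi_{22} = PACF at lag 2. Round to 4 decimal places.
\phi_{22} = 0.4499

The PACF at lag k is phi_{kk}, the last component of the solution
to the Yule-Walker system G_k phi = r_k where
  (G_k)_{ij} = rho(|i - j|), (r_k)_i = rho(i), i,j = 1..k.
Equivalently, Durbin-Levinson gives phi_{kk} iteratively:
  phi_{11} = rho(1)
  phi_{kk} = [rho(k) - sum_{j=1..k-1} phi_{k-1,j} rho(k-j)]
            / [1 - sum_{j=1..k-1} phi_{k-1,j} rho(j)],
  phi_{k,j} = phi_{k-1,j} - phi_{kk} phi_{k-1,k-j},  j = 1..k-1.
Step k = 1:
  phi_11 = rho(1) = 0.7273.
Step k = 2:
  phi_22 = [rho(2) - phi_11 rho(1)] / [1 - phi_11 rho(1)] = [0.7409 - (0.7273)(0.7273)] / [1 - (0.7273)(0.7273)]
         = 0.21193471 / 0.47103471 = 0.4499.
Therefore phi_{22} = 0.4499.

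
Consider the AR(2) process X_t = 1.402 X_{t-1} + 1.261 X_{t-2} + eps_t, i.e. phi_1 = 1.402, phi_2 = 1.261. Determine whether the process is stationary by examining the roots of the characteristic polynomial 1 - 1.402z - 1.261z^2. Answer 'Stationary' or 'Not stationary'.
\text{Not stationary}

The AR(p) characteristic polynomial is P(z) = 1 - 1.402z - 1.261z^2.
Stationarity requires all roots to lie outside the unit circle, i.e. |z| > 1 for every root.
Set 1 + (-1.402) z + (-1.261) z^2 = 0, i.e. a z^2 + b z + c = 0 with a = -1.261, b = -1.402, c = 1.
Discriminant D = b^2 - 4ac = (-1.402)^2 - 4*(-1.261)*1 = 1.965604 - (-5.044) = 7.009604.
D >= 0, so the roots are real: z = (-b +/- sqrt(D)) / (2a) = (1.402 +/- 2.647566) / (-2.522).
  z_1 = (1.402 + 2.647566) / (-2.522) = -1.6057,   |z_1| = 1.6057.
  z_2 = (1.402 - 2.647566) / (-2.522) = 0.4939,   |z_2| = 0.4939.
Moduli of all roots: 1.6057, 0.4939.
All moduli strictly greater than 1? No.
Verdict: Not stationary.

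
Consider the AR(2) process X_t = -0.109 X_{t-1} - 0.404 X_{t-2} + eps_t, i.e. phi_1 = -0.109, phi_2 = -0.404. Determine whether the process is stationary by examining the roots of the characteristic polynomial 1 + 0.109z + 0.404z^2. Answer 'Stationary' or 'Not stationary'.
\text{Stationary}

The AR(p) characteristic polynomial is P(z) = 1 + 0.109z + 0.404z^2.
Stationarity requires all roots to lie outside the unit circle, i.e. |z| > 1 for every root.
Set 1 + (0.109) z + (0.404) z^2 = 0, i.e. a z^2 + b z + c = 0 with a = 0.404, b = 0.109, c = 1.
Discriminant D = b^2 - 4ac = (0.109)^2 - 4*(0.404)*1 = 0.011881 - (1.616) = -1.604119.
D < 0, so the roots are the complex-conjugate pair z = (-b +/- i sqrt(-D)) / (2a) = -0.1349 +/- 1.5675i.
For a conjugate pair |z|^2 = z * conj(z) = (product of roots) = c/a = 1/(0.404) = 2.475248, so |z| = sqrt(2.475248) = 1.5733 for both roots.
Moduli of all roots: 1.5733, 1.5733.
All moduli strictly greater than 1? Yes.
Verdict: Stationary.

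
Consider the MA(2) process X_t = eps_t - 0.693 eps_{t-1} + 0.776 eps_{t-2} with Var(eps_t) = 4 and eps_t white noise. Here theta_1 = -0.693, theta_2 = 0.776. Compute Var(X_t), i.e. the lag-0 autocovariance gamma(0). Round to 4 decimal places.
\gamma(0) = 8.3297

For an MA(q) process X_t = eps_t + sum_i theta_i eps_{t-i} with
Var(eps_t) = sigma^2, the variance is
  gamma(0) = sigma^2 * (1 + sum_i theta_i^2).
  sum_i theta_i^2 = (-0.693)^2 + (0.776)^2 = 0.480249 + 0.602176 = 1.082425.
  gamma(0) = 4 * (1 + 1.082425) = 4 * 2.082425 = 8.3297.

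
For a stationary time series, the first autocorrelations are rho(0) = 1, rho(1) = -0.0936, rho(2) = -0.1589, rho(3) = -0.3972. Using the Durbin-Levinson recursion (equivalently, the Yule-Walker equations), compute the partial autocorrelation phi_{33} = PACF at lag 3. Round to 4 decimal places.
\phi_{33} = -0.4470

The PACF at lag k is phi_{kk}, the last component of the solution
to the Yule-Walker system G_k phi = r_k where
  (G_k)_{ij} = rho(|i - j|), (r_k)_i = rho(i), i,j = 1..k.
Equivalently, Durbin-Levinson gives phi_{kk} iteratively:
  phi_{11} = rho(1)
  phi_{kk} = [rho(k) - sum_{j=1..k-1} phi_{k-1,j} rho(k-j)]
            / [1 - sum_{j=1..k-1} phi_{k-1,j} rho(j)],
  phi_{k,j} = phi_{k-1,j} - phi_{kk} phi_{k-1,k-j},  j = 1..k-1.
Step k = 1:
  phi_11 = rho(1) = -0.0936.
Step k = 2:
  phi_22 = [rho(2) - phi_11 rho(1)] / [1 - phi_11 rho(1)] = [-0.1589 - (-0.0936)(-0.0936)] / [1 - (-0.0936)(-0.0936)]
         = -0.16766096 / 0.99123904 = -0.169143.
  Update: phi_21 = phi_11 - phi_22 phi_11 = -0.0936 - (-0.169143)(-0.0936) = -0.109432.
Step k = 3:
  phi_33 = [rho(3) - phi_21 rho(2) - phi_22 rho(1)] / [1 - phi_21 rho(1) - phi_22 rho(2)]
    numerator   = -0.3972 - (-0.109432)(-0.1589) - (-0.169143)(-0.0936) = -0.43042048
    denominator = 1 - (-0.109432)(-0.0936) - (-0.169143)(-0.1589) = 0.96288039
  phi_33 = -0.43042048 / 0.96288039 = -0.447.
Therefore phi_{33} = -0.4470.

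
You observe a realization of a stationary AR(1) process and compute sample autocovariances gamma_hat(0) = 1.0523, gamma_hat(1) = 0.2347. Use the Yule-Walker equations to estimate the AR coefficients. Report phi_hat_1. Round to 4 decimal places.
\hat\phi_{1} = 0.2230

The Yule-Walker equations for an AR(p) process read, in matrix form,
  Gamma_p phi = r_p,   with   (Gamma_p)_{ij} = gamma(|i - j|),
                       (r_p)_i = gamma(i),   i,j = 1..p.
Substitute the sample gammas (Toeplitz matrix and right-hand side of size 1):
  Gamma_p = [[1.0523]]
  r_p     = [0.2347]
With p = 1 this is the single equation gamma(0) phi_1 = gamma(1):
  phi_hat_1 = gamma(1) / gamma(0) = 0.2347 / 1.0523 = 0.2230.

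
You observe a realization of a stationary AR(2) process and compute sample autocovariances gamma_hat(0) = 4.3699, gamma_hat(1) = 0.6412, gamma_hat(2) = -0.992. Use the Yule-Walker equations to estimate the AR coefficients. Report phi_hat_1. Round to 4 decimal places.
\hat\phi_{1} = 0.1840

The Yule-Walker equations for an AR(p) process read, in matrix form,
  Gamma_p phi = r_p,   with   (Gamma_p)_{ij} = gamma(|i - j|),
                       (r_p)_i = gamma(i),   i,j = 1..p.
Substitute the sample gammas (Toeplitz matrix and right-hand side of size 2):
  Gamma_p = [[4.3699, 0.6412], [0.6412, 4.3699]]
  r_p     = [0.6412, -0.992]
Written out:
  4.3699 phi_1 + 0.6412 phi_2 = 0.6412
  0.6412 phi_1 + 4.3699 phi_2 = -0.992
Solve by Cramer's rule:
  det = gamma(0)^2 - gamma(1)^2 = (4.3699)^2 - (0.6412)^2 = 19.09602601 - 0.41113744 = 18.68488857
  phi_hat_1 = [gamma(1) gamma(0) - gamma(1) gamma(2)] / det = [(0.6412)(4.3699) - (0.6412)(-0.992)] / 18.68488857 = 3.43805028 / 18.68488857 = 0.184
  phi_hat_2 = [gamma(0) gamma(2) - gamma(1)^2] / det = [(4.3699)(-0.992) - (0.6412)^2] / 18.68488857 = -4.74607824 / 18.68488857 = -0.254
So phi_hat = [0.1840, -0.2540].
Therefore phi_hat_1 = 0.1840.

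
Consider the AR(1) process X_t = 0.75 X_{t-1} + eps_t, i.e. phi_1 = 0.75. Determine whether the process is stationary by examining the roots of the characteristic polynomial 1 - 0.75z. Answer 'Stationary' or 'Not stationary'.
\text{Stationary}

The AR(p) characteristic polynomial is P(z) = 1 - 0.75z.
Stationarity requires all roots to lie outside the unit circle, i.e. |z| > 1 for every root.
This is linear in z: 1 + (-0.75) z = 0  =>  z = -1/(-0.75) = 1.333333,  |z| = 1.333333.
Moduli of all roots: 1.3333.
All moduli strictly greater than 1? Yes.
Verdict: Stationary.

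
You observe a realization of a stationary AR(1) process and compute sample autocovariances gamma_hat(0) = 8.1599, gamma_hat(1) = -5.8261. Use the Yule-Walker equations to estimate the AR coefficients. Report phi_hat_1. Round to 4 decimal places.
\hat\phi_{1} = -0.7140

The Yule-Walker equations for an AR(p) process read, in matrix form,
  Gamma_p phi = r_p,   with   (Gamma_p)_{ij} = gamma(|i - j|),
                       (r_p)_i = gamma(i),   i,j = 1..p.
Substitute the sample gammas (Toeplitz matrix and right-hand side of size 1):
  Gamma_p = [[8.1599]]
  r_p     = [-5.8261]
With p = 1 this is the single equation gamma(0) phi_1 = gamma(1):
  phi_hat_1 = gamma(1) / gamma(0) = -5.8261 / 8.1599 = -0.7140.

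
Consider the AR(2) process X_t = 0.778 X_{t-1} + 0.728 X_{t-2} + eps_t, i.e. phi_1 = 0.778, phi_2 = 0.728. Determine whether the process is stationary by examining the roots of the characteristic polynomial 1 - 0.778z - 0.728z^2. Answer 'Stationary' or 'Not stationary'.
\text{Not stationary}

The AR(p) characteristic polynomial is P(z) = 1 - 0.778z - 0.728z^2.
Stationarity requires all roots to lie outside the unit circle, i.e. |z| > 1 for every root.
Set 1 + (-0.778) z + (-0.728) z^2 = 0, i.e. a z^2 + b z + c = 0 with a = -0.728, b = -0.778, c = 1.
Discriminant D = b^2 - 4ac = (-0.778)^2 - 4*(-0.728)*1 = 0.605284 - (-2.912) = 3.517284.
D >= 0, so the roots are real: z = (-b +/- sqrt(D)) / (2a) = (0.778 +/- 1.875442) / (-1.456).
  z_1 = (0.778 + 1.875442) / (-1.456) = -1.8224,   |z_1| = 1.8224.
  z_2 = (0.778 - 1.875442) / (-1.456) = 0.7537,   |z_2| = 0.7537.
Moduli of all roots: 1.8224, 0.7537.
All moduli strictly greater than 1? No.
Verdict: Not stationary.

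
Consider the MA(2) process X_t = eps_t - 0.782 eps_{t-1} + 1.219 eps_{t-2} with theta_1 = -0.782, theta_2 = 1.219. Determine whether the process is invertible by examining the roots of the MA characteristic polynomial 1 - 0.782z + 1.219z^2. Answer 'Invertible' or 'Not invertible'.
\text{Not invertible}

The MA(q) characteristic polynomial is P(z) = 1 - 0.782z + 1.219z^2.
Invertibility requires all roots to lie outside the unit circle, i.e. |z| > 1 for every root.
Set 1 + (-0.782) z + (1.219) z^2 = 0, i.e. a z^2 + b z + c = 0 with a = 1.219, b = -0.782, c = 1.
Discriminant D = b^2 - 4ac = (-0.782)^2 - 4*(1.219)*1 = 0.611524 - (4.876) = -4.264476.
D < 0, so the roots are the complex-conjugate pair z = (-b +/- i sqrt(-D)) / (2a) = 0.3208 +/- 0.847i.
For a conjugate pair |z|^2 = z * conj(z) = (product of roots) = c/a = 1/(1.219) = 0.820345, so |z| = sqrt(0.820345) = 0.9057 for both roots.
Moduli of all roots: 0.9057, 0.9057.
All moduli strictly greater than 1? No.
Verdict: Not invertible.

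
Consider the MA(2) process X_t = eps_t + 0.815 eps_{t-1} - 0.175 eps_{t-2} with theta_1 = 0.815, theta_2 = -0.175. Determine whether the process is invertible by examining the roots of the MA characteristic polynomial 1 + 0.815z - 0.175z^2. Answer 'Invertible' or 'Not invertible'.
\text{Invertible}

The MA(q) characteristic polynomial is P(z) = 1 + 0.815z - 0.175z^2.
Invertibility requires all roots to lie outside the unit circle, i.e. |z| > 1 for every root.
Set 1 + (0.815) z + (-0.175) z^2 = 0, i.e. a z^2 + b z + c = 0 with a = -0.175, b = 0.815, c = 1.
Discriminant D = b^2 - 4ac = (0.815)^2 - 4*(-0.175)*1 = 0.664225 - (-0.7) = 1.364225.
D >= 0, so the roots are real: z = (-b +/- sqrt(D)) / (2a) = (-0.815 +/- 1.168) / (-0.35).
  z_1 = (-0.815 + 1.168) / (-0.35) = -1.0086,   |z_1| = 1.0086.
  z_2 = (-0.815 - 1.168) / (-0.35) = 5.6657,   |z_2| = 5.6657.
Moduli of all roots: 1.0086, 5.6657.
All moduli strictly greater than 1? Yes.
Verdict: Invertible.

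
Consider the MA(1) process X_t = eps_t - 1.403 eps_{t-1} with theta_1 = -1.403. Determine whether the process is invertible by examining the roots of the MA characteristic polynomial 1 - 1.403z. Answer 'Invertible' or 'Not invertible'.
\text{Not invertible}

The MA(q) characteristic polynomial is P(z) = 1 - 1.403z.
Invertibility requires all roots to lie outside the unit circle, i.e. |z| > 1 for every root.
This is linear in z: 1 + (-1.403) z = 0  =>  z = -1/(-1.403) = 0.712758,  |z| = 0.712758.
Moduli of all roots: 0.7128.
All moduli strictly greater than 1? No.
Verdict: Not invertible.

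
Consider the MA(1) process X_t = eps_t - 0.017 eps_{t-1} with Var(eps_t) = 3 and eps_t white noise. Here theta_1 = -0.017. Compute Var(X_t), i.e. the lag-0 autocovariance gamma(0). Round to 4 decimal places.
\gamma(0) = 3.0009

For an MA(q) process X_t = eps_t + sum_i theta_i eps_{t-i} with
Var(eps_t) = sigma^2, the variance is
  gamma(0) = sigma^2 * (1 + sum_i theta_i^2).
  sum_i theta_i^2 = (-0.017)^2 = 0.000289.
  gamma(0) = 3 * (1 + 0.000289) = 3 * 1.000289 = 3.000867, which rounds to 3.0009.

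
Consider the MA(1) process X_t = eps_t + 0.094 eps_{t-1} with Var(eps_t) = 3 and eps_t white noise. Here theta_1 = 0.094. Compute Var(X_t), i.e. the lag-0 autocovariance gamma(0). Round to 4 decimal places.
\gamma(0) = 3.0265

For an MA(q) process X_t = eps_t + sum_i theta_i eps_{t-i} with
Var(eps_t) = sigma^2, the variance is
  gamma(0) = sigma^2 * (1 + sum_i theta_i^2).
  sum_i theta_i^2 = (0.094)^2 = 0.008836.
  gamma(0) = 3 * (1 + 0.008836) = 3 * 1.008836 = 3.026508, which rounds to 3.0265.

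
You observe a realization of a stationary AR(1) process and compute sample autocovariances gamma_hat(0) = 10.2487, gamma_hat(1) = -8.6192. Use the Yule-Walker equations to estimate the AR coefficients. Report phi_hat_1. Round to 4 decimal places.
\hat\phi_{1} = -0.8410

The Yule-Walker equations for an AR(p) process read, in matrix form,
  Gamma_p phi = r_p,   with   (Gamma_p)_{ij} = gamma(|i - j|),
                       (r_p)_i = gamma(i),   i,j = 1..p.
Substitute the sample gammas (Toeplitz matrix and right-hand side of size 1):
  Gamma_p = [[10.2487]]
  r_p     = [-8.6192]
With p = 1 this is the single equation gamma(0) phi_1 = gamma(1):
  phi_hat_1 = gamma(1) / gamma(0) = -8.6192 / 10.2487 = -0.8410.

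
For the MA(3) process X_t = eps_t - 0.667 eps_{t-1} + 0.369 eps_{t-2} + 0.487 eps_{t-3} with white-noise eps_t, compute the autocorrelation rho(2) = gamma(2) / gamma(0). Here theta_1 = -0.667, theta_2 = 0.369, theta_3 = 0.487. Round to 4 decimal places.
\rho(2) = 0.0243

For an MA(q) process with theta_0 = 1, the autocovariance is
  gamma(k) = sigma^2 * sum_{i=0..q-k} theta_i * theta_{i+k},
and rho(k) = gamma(k) / gamma(0). Sigma^2 cancels.
  numerator   = (1)*(0.369) + (-0.667)*(0.487) = 0.044171.
  denominator = (1)^2 + (-0.667)^2 + (0.369)^2 + (0.487)^2 = 1.818219.
  rho(2) = 0.044171 / 1.818219 = 0.0243.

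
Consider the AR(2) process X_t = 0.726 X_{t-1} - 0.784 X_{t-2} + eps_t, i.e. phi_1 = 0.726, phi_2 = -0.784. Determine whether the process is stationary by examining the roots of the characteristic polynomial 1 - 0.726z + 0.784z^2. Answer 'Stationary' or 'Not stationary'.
\text{Stationary}

The AR(p) characteristic polynomial is P(z) = 1 - 0.726z + 0.784z^2.
Stationarity requires all roots to lie outside the unit circle, i.e. |z| > 1 for every root.
Set 1 + (-0.726) z + (0.784) z^2 = 0, i.e. a z^2 + b z + c = 0 with a = 0.784, b = -0.726, c = 1.
Discriminant D = b^2 - 4ac = (-0.726)^2 - 4*(0.784)*1 = 0.527076 - (3.136) = -2.608924.
D < 0, so the roots are the complex-conjugate pair z = (-b +/- i sqrt(-D)) / (2a) = 0.463 +/- 1.0301i.
For a conjugate pair |z|^2 = z * conj(z) = (product of roots) = c/a = 1/(0.784) = 1.27551, so |z| = sqrt(1.27551) = 1.1294 for both roots.
Moduli of all roots: 1.1294, 1.1294.
All moduli strictly greater than 1? Yes.
Verdict: Stationary.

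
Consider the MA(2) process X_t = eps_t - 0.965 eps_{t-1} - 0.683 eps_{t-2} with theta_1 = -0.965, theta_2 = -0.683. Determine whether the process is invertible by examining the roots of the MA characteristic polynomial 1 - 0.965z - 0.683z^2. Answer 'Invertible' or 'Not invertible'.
\text{Not invertible}

The MA(q) characteristic polynomial is P(z) = 1 - 0.965z - 0.683z^2.
Invertibility requires all roots to lie outside the unit circle, i.e. |z| > 1 for every root.
Set 1 + (-0.965) z + (-0.683) z^2 = 0, i.e. a z^2 + b z + c = 0 with a = -0.683, b = -0.965, c = 1.
Discriminant D = b^2 - 4ac = (-0.965)^2 - 4*(-0.683)*1 = 0.931225 - (-2.732) = 3.663225.
D >= 0, so the roots are real: z = (-b +/- sqrt(D)) / (2a) = (0.965 +/- 1.913955) / (-1.366).
  z_1 = (0.965 + 1.913955) / (-1.366) = -2.1076,   |z_1| = 2.1076.
  z_2 = (0.965 - 1.913955) / (-1.366) = 0.6947,   |z_2| = 0.6947.
Moduli of all roots: 2.1076, 0.6947.
All moduli strictly greater than 1? No.
Verdict: Not invertible.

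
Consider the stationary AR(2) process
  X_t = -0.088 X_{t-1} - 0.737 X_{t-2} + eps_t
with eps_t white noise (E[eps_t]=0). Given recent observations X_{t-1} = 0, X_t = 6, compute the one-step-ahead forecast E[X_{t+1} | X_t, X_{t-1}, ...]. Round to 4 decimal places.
E[X_{t+1} \mid \mathcal F_t] = -0.5280

For an AR(p) model X_t = c + sum_i phi_i X_{t-i} + eps_t, the
one-step-ahead conditional mean is
  E[X_{t+1} | X_t, ...] = c + sum_i phi_i X_{t+1-i}.
Substitute known values:
  E[X_{t+1} | ...] = (-0.088) * (6) + (-0.737) * (0)
                   = -0.5280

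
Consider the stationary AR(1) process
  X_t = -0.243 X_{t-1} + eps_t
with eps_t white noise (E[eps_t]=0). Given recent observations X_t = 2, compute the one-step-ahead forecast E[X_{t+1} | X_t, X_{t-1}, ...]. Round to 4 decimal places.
E[X_{t+1} \mid \mathcal F_t] = -0.4860

For an AR(p) model X_t = c + sum_i phi_i X_{t-i} + eps_t, the
one-step-ahead conditional mean is
  E[X_{t+1} | X_t, ...] = c + sum_i phi_i X_{t+1-i}.
Substitute known values:
  E[X_{t+1} | ...] = (-0.243) * (2)
                   = -0.4860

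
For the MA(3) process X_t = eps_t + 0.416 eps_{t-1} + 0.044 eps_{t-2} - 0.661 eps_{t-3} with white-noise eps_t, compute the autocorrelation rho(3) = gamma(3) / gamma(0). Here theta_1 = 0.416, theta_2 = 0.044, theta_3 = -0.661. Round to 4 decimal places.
\rho(3) = -0.4101

For an MA(q) process with theta_0 = 1, the autocovariance is
  gamma(k) = sigma^2 * sum_{i=0..q-k} theta_i * theta_{i+k},
and rho(k) = gamma(k) / gamma(0). Sigma^2 cancels.
  numerator   = (1)*(-0.661) = -0.661.
  denominator = (1)^2 + (0.416)^2 + (0.044)^2 + (-0.661)^2 = 1.611913.
  rho(3) = -0.661 / 1.611913 = -0.4101.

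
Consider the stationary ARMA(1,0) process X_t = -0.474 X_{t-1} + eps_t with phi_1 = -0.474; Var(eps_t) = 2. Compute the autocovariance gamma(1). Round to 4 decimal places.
\gamma(1) = -1.2227

Multiply the model equation by X_{t-k} and take expectations. With theta_0 = psi_0 = 1 and psi_j the MA(infinity) weights, this gives
  gamma(k) - sum_i phi_i gamma(k-i) = c_k,
  c_k = sigma^2 * sum_{j=k..q} theta_j psi_{j-k}   (c_k = 0 for k > q),
using gamma(-m) = gamma(m).
Pure AR (q = 0): c_0 = sigma^2 = 2, c_k = 0 for k >= 1.
Equations for k = 0 and k = 1 (AR order 1):
  gamma(0) = phi_1 gamma(1) + c_0
  gamma(1) = phi_1 gamma(0) + c_1
Substituting the second into the first: gamma(0) (1 - phi_1^2) = c_0 + phi_1 c_1, so
  gamma(0) = c_0 / (1 - phi_1^2) = 2 / (1 - (-0.474)^2) = 2 / 0.775324 = 2.579567.
  gamma(1) = phi_1 gamma(0) = (-0.474)(2.579567) = -1.222715.
Therefore gamma(1) = -1.2227 (to 4 decimal places).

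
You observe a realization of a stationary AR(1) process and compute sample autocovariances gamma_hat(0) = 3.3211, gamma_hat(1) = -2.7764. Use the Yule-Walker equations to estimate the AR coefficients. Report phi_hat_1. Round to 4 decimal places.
\hat\phi_{1} = -0.8360

The Yule-Walker equations for an AR(p) process read, in matrix form,
  Gamma_p phi = r_p,   with   (Gamma_p)_{ij} = gamma(|i - j|),
                       (r_p)_i = gamma(i),   i,j = 1..p.
Substitute the sample gammas (Toeplitz matrix and right-hand side of size 1):
  Gamma_p = [[3.3211]]
  r_p     = [-2.7764]
With p = 1 this is the single equation gamma(0) phi_1 = gamma(1):
  phi_hat_1 = gamma(1) / gamma(0) = -2.7764 / 3.3211 = -0.8360.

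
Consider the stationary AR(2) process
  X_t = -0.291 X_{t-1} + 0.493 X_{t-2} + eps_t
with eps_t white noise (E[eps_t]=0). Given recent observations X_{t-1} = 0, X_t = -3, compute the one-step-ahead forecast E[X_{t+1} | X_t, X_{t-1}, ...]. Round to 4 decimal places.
E[X_{t+1} \mid \mathcal F_t] = 0.8730

For an AR(p) model X_t = c + sum_i phi_i X_{t-i} + eps_t, the
one-step-ahead conditional mean is
  E[X_{t+1} | X_t, ...] = c + sum_i phi_i X_{t+1-i}.
Substitute known values:
  E[X_{t+1} | ...] = (-0.291) * (-3) + (0.493) * (0)
                   = 0.8730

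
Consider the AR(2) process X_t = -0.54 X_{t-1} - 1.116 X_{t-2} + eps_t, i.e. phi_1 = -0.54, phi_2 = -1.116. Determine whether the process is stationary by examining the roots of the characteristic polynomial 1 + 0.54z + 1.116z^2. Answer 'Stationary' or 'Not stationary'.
\text{Not stationary}

The AR(p) characteristic polynomial is P(z) = 1 + 0.54z + 1.116z^2.
Stationarity requires all roots to lie outside the unit circle, i.e. |z| > 1 for every root.
Set 1 + (0.54) z + (1.116) z^2 = 0, i.e. a z^2 + b z + c = 0 with a = 1.116, b = 0.54, c = 1.
Discriminant D = b^2 - 4ac = (0.54)^2 - 4*(1.116)*1 = 0.2916 - (4.464) = -4.1724.
D < 0, so the roots are the complex-conjugate pair z = (-b +/- i sqrt(-D)) / (2a) = -0.2419 +/- 0.9152i.
For a conjugate pair |z|^2 = z * conj(z) = (product of roots) = c/a = 1/(1.116) = 0.896057, so |z| = sqrt(0.896057) = 0.9466 for both roots.
Moduli of all roots: 0.9466, 0.9466.
All moduli strictly greater than 1? No.
Verdict: Not stationary.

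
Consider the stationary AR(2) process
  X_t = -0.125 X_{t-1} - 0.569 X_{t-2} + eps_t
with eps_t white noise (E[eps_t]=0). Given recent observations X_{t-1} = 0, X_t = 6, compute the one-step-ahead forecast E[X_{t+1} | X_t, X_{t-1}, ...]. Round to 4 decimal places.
E[X_{t+1} \mid \mathcal F_t] = -0.7500

For an AR(p) model X_t = c + sum_i phi_i X_{t-i} + eps_t, the
one-step-ahead conditional mean is
  E[X_{t+1} | X_t, ...] = c + sum_i phi_i X_{t+1-i}.
Substitute known values:
  E[X_{t+1} | ...] = (-0.125) * (6) + (-0.569) * (0)
                   = -0.7500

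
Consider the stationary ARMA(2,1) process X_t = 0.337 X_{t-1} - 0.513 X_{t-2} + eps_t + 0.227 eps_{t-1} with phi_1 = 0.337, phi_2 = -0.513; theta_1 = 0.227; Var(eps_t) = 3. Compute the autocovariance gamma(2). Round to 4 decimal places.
\gamma(2) = -2.0108

Multiply the model equation by X_{t-k} and take expectations. With theta_0 = psi_0 = 1 and psi_j the MA(infinity) weights, this gives
  gamma(k) - sum_i phi_i gamma(k-i) = c_k,
  c_k = sigma^2 * sum_{j=k..q} theta_j psi_{j-k}   (c_k = 0 for k > q),
using gamma(-m) = gamma(m).
psi-weights needed (psi_j = theta_j + sum_i phi_i psi_{j-i}):
  psi_1 = theta_1 + phi_1 = 0.227 + (0.337) = 0.564
Right-hand sides:
  c_0 = sigma^2 (1 + theta_1 psi_1) = 3 * (1 + (0.227)(0.564)) = 3 * 1.128028 = 3.384084
  c_1 = sigma^2 theta_1 = 3 * (0.227) = 0.681
  c_2 = 0
Equations for k = 0, 1, 2 (AR order 2, c_2 = 0):
  (E0) gamma(0) = phi_1 gamma(1) + phi_2 gamma(2) + c_0
  (E1) gamma(1) = phi_1 gamma(0) + phi_2 gamma(1) + c_1
  (E2) gamma(2) = phi_1 gamma(1) + phi_2 gamma(0)
From (E1): gamma(1) = A gamma(0) + B with
  A = phi_1 / (1 - phi_2) = 0.337 / 1.513 = 0.222736,   B = c_1 / (1 - phi_2) = 0.681 / 1.513 = 0.450099.
Insert (E2) into (E0): gamma(0) (1 - phi_2^2) = phi_1 (1 + phi_2) gamma(1) + c_0.
  phi_1 (1 + phi_2) = (0.337)(0.487) = 0.164119,   1 - phi_2^2 = 0.736831.
Replace gamma(1) by A gamma(0) + B and collect gamma(0):
  gamma(0) [0.736831 - (0.164119)(0.222736)] = (0.164119)(0.450099) + 3.384084
  gamma(0) * 0.700276 = 3.457954
  gamma(0) = 3.457954 / 0.700276 = 4.937989.
  gamma(1) = A gamma(0) + B = (0.222736)(4.937989) + (0.450099) = 1.549968.
  gamma(2) = phi_1 gamma(1) + phi_2 gamma(0) = (0.337)(1.549968) + (-0.513)(4.937989) = -2.010849.
Therefore gamma(2) = -2.0108 (to 4 decimal places).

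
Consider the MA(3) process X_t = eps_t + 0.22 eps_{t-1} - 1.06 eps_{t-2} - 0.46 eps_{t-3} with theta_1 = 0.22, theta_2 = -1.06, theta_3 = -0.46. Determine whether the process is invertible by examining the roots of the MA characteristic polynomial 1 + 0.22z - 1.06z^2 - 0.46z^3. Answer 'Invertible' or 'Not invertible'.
\text{Not invertible}

The MA(q) characteristic polynomial is P(z) = 1 + 0.22z - 1.06z^2 - 0.46z^3.
Invertibility requires all roots to lie outside the unit circle, i.e. |z| > 1 for every root.
Degree 3: look for a simple real root z0 first, then factor out (1 - z/z0) and solve the remaining quadratic.
Testing z0 = -2: P(-2) = 1 + (0.22)(-2) + (-1.06)(-2)^2 + (-0.46)(-2)^3
  = 1 + (-0.44) + (-4.24) + (3.68) = 0.  So z_0 = -2 is a root, |z_0| = 2.
Divide out the factor (1 + 0.5 z) = (1 - z/z0) (since 1/z0 = -0.5):
  P(z) = (1 + 0.5 z)(1 + (-0.28) z + (-0.92) z^2)
  [check: z-coef -0.28 - (-0.5) = 0.22; z^2-coef -0.92 - (-0.5)(-0.28) = -1.06; z^3-coef -(-0.5)(-0.92) = -0.46.]
Remaining roots from the quadratic factor 1 + (-0.28) z + (-0.92) z^2:
  Set 1 + (-0.28) z + (-0.92) z^2 = 0, i.e. a z^2 + b z + c = 0 with a = -0.92, b = -0.28, c = 1.
  Discriminant D = b^2 - 4ac = (-0.28)^2 - 4*(-0.92)*1 = 0.0784 - (-3.68) = 3.7584.
  D >= 0, so the roots are real: z = (-b +/- sqrt(D)) / (2a) = (0.28 +/- 1.938659) / (-1.84).
    z_1 = (0.28 + 1.938659) / (-1.84) = -1.2058,   |z_1| = 1.2058.
    z_2 = (0.28 - 1.938659) / (-1.84) = 0.9014,   |z_2| = 0.9014.
Moduli of all roots: 2.0000, 1.2058, 0.9014.
All moduli strictly greater than 1? No.
Verdict: Not invertible.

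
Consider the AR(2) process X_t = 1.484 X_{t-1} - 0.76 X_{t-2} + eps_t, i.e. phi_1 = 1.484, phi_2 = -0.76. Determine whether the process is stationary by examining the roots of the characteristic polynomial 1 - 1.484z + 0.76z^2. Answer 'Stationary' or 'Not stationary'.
\text{Stationary}

The AR(p) characteristic polynomial is P(z) = 1 - 1.484z + 0.76z^2.
Stationarity requires all roots to lie outside the unit circle, i.e. |z| > 1 for every root.
Set 1 + (-1.484) z + (0.76) z^2 = 0, i.e. a z^2 + b z + c = 0 with a = 0.76, b = -1.484, c = 1.
Discriminant D = b^2 - 4ac = (-1.484)^2 - 4*(0.76)*1 = 2.202256 - (3.04) = -0.837744.
D < 0, so the roots are the complex-conjugate pair z = (-b +/- i sqrt(-D)) / (2a) = 0.9763 +/- 0.6022i.
For a conjugate pair |z|^2 = z * conj(z) = (product of roots) = c/a = 1/(0.76) = 1.315789, so |z| = sqrt(1.315789) = 1.1471 for both roots.
Moduli of all roots: 1.1471, 1.1471.
All moduli strictly greater than 1? Yes.
Verdict: Stationary.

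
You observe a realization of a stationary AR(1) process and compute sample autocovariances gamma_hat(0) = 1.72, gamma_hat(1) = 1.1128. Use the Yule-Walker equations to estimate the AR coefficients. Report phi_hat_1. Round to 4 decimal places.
\hat\phi_{1} = 0.6470

The Yule-Walker equations for an AR(p) process read, in matrix form,
  Gamma_p phi = r_p,   with   (Gamma_p)_{ij} = gamma(|i - j|),
                       (r_p)_i = gamma(i),   i,j = 1..p.
Substitute the sample gammas (Toeplitz matrix and right-hand side of size 1):
  Gamma_p = [[1.72]]
  r_p     = [1.1128]
With p = 1 this is the single equation gamma(0) phi_1 = gamma(1):
  phi_hat_1 = gamma(1) / gamma(0) = 1.1128 / 1.72 = 0.6470.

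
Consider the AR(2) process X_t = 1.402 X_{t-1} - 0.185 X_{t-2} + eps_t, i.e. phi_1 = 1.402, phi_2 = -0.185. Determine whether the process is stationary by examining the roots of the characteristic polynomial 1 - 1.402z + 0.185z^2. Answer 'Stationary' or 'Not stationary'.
\text{Not stationary}

The AR(p) characteristic polynomial is P(z) = 1 - 1.402z + 0.185z^2.
Stationarity requires all roots to lie outside the unit circle, i.e. |z| > 1 for every root.
Set 1 + (-1.402) z + (0.185) z^2 = 0, i.e. a z^2 + b z + c = 0 with a = 0.185, b = -1.402, c = 1.
Discriminant D = b^2 - 4ac = (-1.402)^2 - 4*(0.185)*1 = 1.965604 - (0.74) = 1.225604.
D >= 0, so the roots are real: z = (-b +/- sqrt(D)) / (2a) = (1.402 +/- 1.10707) / (0.37).
  z_1 = (1.402 + 1.10707) / (0.37) = 6.7813,   |z_1| = 6.7813.
  z_2 = (1.402 - 1.10707) / (0.37) = 0.7971,   |z_2| = 0.7971.
Moduli of all roots: 6.7813, 0.7971.
All moduli strictly greater than 1? No.
Verdict: Not stationary.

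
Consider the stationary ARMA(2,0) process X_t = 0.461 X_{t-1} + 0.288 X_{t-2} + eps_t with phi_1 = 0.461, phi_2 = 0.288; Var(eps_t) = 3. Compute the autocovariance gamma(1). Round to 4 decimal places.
\gamma(1) = 3.6470

Multiply the model equation by X_{t-k} and take expectations. With theta_0 = psi_0 = 1 and psi_j the MA(infinity) weights, this gives
  gamma(k) - sum_i phi_i gamma(k-i) = c_k,
  c_k = sigma^2 * sum_{j=k..q} theta_j psi_{j-k}   (c_k = 0 for k > q),
using gamma(-m) = gamma(m).
Pure AR (q = 0): c_0 = sigma^2 = 3, c_k = 0 for k >= 1.
Equations for k = 0, 1, 2 (AR order 2, c_2 = 0):
  (E0) gamma(0) = phi_1 gamma(1) + phi_2 gamma(2) + c_0
  (E1) gamma(1) = phi_1 gamma(0) + phi_2 gamma(1) + c_1
  (E2) gamma(2) = phi_1 gamma(1) + phi_2 gamma(0)
From (E1): gamma(1) = A gamma(0) + B with
  A = phi_1 / (1 - phi_2) = 0.461 / 0.712 = 0.647472,   B = c_1 / (1 - phi_2) = 0 / 0.712 = 0.
Insert (E2) into (E0): gamma(0) (1 - phi_2^2) = phi_1 (1 + phi_2) gamma(1) + c_0.
  phi_1 (1 + phi_2) = (0.461)(1.288) = 0.593768,   1 - phi_2^2 = 0.917056.
Replace gamma(1) by A gamma(0) + B and collect gamma(0):
  gamma(0) [0.917056 - (0.593768)(0.647472)] = c_0 = 3
  gamma(0) * 0.532608 = 3
  gamma(0) = 3 / 0.532608 = 5.632661.
  gamma(1) = A gamma(0) = (0.647472)(5.632661) = 3.64699.
Therefore gamma(1) = 3.6470 (to 4 decimal places).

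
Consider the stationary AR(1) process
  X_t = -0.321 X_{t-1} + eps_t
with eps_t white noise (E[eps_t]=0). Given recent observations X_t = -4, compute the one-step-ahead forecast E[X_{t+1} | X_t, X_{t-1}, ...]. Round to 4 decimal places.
E[X_{t+1} \mid \mathcal F_t] = 1.2840

For an AR(p) model X_t = c + sum_i phi_i X_{t-i} + eps_t, the
one-step-ahead conditional mean is
  E[X_{t+1} | X_t, ...] = c + sum_i phi_i X_{t+1-i}.
Substitute known values:
  E[X_{t+1} | ...] = (-0.321) * (-4)
                   = 1.2840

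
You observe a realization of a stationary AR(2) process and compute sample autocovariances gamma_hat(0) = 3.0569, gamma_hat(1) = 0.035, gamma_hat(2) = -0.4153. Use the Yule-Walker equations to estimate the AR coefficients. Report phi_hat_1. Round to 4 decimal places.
\hat\phi_{1} = 0.0130

The Yule-Walker equations for an AR(p) process read, in matrix form,
  Gamma_p phi = r_p,   with   (Gamma_p)_{ij} = gamma(|i - j|),
                       (r_p)_i = gamma(i),   i,j = 1..p.
Substitute the sample gammas (Toeplitz matrix and right-hand side of size 2):
  Gamma_p = [[3.0569, 0.035], [0.035, 3.0569]]
  r_p     = [0.035, -0.4153]
Written out:
  3.0569 phi_1 + 0.035 phi_2 = 0.035
  0.035 phi_1 + 3.0569 phi_2 = -0.4153
Solve by Cramer's rule:
  det = gamma(0)^2 - gamma(1)^2 = (3.0569)^2 - (0.035)^2 = 9.34463761 - 0.001225 = 9.34341261
  phi_hat_1 = [gamma(1) gamma(0) - gamma(1) gamma(2)] / det = [(0.035)(3.0569) - (0.035)(-0.4153)] / 9.34341261 = 0.121527 / 9.34341261 = 0.013
  phi_hat_2 = [gamma(0) gamma(2) - gamma(1)^2] / det = [(3.0569)(-0.4153) - (0.035)^2] / 9.34341261 = -1.27075557 / 9.34341261 = -0.136
So phi_hat = [0.0130, -0.1360].
Therefore phi_hat_1 = 0.0130.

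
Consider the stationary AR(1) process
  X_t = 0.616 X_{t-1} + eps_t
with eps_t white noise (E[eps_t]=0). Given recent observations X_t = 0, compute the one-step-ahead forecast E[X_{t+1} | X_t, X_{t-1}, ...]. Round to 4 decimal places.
E[X_{t+1} \mid \mathcal F_t] = 0.0000

For an AR(p) model X_t = c + sum_i phi_i X_{t-i} + eps_t, the
one-step-ahead conditional mean is
  E[X_{t+1} | X_t, ...] = c + sum_i phi_i X_{t+1-i}.
Substitute known values:
  E[X_{t+1} | ...] = (0.616) * (0)
                   = 0.0000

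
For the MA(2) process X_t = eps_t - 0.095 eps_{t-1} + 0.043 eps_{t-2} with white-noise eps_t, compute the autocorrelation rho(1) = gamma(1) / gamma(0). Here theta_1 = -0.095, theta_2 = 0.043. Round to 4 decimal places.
\rho(1) = -0.0980

For an MA(q) process with theta_0 = 1, the autocovariance is
  gamma(k) = sigma^2 * sum_{i=0..q-k} theta_i * theta_{i+k},
and rho(k) = gamma(k) / gamma(0). Sigma^2 cancels.
  numerator   = (1)*(-0.095) + (-0.095)*(0.043) = -0.099085.
  denominator = (1)^2 + (-0.095)^2 + (0.043)^2 = 1.010874.
  rho(1) = -0.099085 / 1.010874 = -0.0980.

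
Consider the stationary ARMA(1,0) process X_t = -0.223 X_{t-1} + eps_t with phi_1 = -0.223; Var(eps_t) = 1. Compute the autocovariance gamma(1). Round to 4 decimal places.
\gamma(1) = -0.2347

Multiply the model equation by X_{t-k} and take expectations. With theta_0 = psi_0 = 1 and psi_j the MA(infinity) weights, this gives
  gamma(k) - sum_i phi_i gamma(k-i) = c_k,
  c_k = sigma^2 * sum_{j=k..q} theta_j psi_{j-k}   (c_k = 0 for k > q),
using gamma(-m) = gamma(m).
Pure AR (q = 0): c_0 = sigma^2 = 1, c_k = 0 for k >= 1.
Equations for k = 0 and k = 1 (AR order 1):
  gamma(0) = phi_1 gamma(1) + c_0
  gamma(1) = phi_1 gamma(0) + c_1
Substituting the second into the first: gamma(0) (1 - phi_1^2) = c_0 + phi_1 c_1, so
  gamma(0) = c_0 / (1 - phi_1^2) = 1 / (1 - (-0.223)^2) = 1 / 0.950271 = 1.052331.
  gamma(1) = phi_1 gamma(0) = (-0.223)(1.052331) = -0.23467.
Therefore gamma(1) = -0.2347 (to 4 decimal places).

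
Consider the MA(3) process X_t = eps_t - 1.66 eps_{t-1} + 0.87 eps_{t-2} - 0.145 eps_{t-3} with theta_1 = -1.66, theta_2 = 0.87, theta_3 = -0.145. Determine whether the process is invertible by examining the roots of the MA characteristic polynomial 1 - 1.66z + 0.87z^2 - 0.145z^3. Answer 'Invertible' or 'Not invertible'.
\text{Invertible}

The MA(q) characteristic polynomial is P(z) = 1 - 1.66z + 0.87z^2 - 0.145z^3.
Invertibility requires all roots to lie outside the unit circle, i.e. |z| > 1 for every root.
Degree 3: look for a simple real root z0 first, then factor out (1 - z/z0) and solve the remaining quadratic.
Testing z0 = 2: P(2) = 1 + (-1.66)(2) + (0.87)(2)^2 + (-0.145)(2)^3
  = 1 + (-3.32) + (3.48) + (-1.16) = 0.  So z_0 = 2 is a root, |z_0| = 2.
Divide out the factor (1 - 0.5 z) = (1 - z/z0) (since 1/z0 = 0.5):
  P(z) = (1 - 0.5 z)(1 + (-1.16) z + (0.29) z^2)
  [check: z-coef -1.16 - (0.5) = -1.66; z^2-coef 0.29 - (0.5)(-1.16) = 0.87; z^3-coef -(0.5)(0.29) = -0.145.]
Remaining roots from the quadratic factor 1 + (-1.16) z + (0.29) z^2:
  Set 1 + (-1.16) z + (0.29) z^2 = 0, i.e. a z^2 + b z + c = 0 with a = 0.29, b = -1.16, c = 1.
  Discriminant D = b^2 - 4ac = (-1.16)^2 - 4*(0.29)*1 = 1.3456 - (1.16) = 0.1856.
  D >= 0, so the roots are real: z = (-b +/- sqrt(D)) / (2a) = (1.16 +/- 0.430813) / (0.58).
    z_1 = (1.16 + 0.430813) / (0.58) = 2.7428,   |z_1| = 2.7428.
    z_2 = (1.16 - 0.430813) / (0.58) = 1.2572,   |z_2| = 1.2572.
Moduli of all roots: 2.0000, 2.7428, 1.2572.
All moduli strictly greater than 1? Yes.
Verdict: Invertible.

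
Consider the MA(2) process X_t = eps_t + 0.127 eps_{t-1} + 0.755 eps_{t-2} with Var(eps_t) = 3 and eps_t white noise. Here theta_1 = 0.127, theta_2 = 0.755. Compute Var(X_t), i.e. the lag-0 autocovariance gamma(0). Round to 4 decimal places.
\gamma(0) = 4.7585

For an MA(q) process X_t = eps_t + sum_i theta_i eps_{t-i} with
Var(eps_t) = sigma^2, the variance is
  gamma(0) = sigma^2 * (1 + sum_i theta_i^2).
  sum_i theta_i^2 = (0.127)^2 + (0.755)^2 = 0.016129 + 0.570025 = 0.586154.
  gamma(0) = 3 * (1 + 0.586154) = 3 * 1.586154 = 4.758462, which rounds to 4.7585.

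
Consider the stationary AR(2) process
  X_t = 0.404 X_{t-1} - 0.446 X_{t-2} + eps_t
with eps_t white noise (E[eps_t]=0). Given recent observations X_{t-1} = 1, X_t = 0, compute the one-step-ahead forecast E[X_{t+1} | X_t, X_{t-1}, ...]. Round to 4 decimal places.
E[X_{t+1} \mid \mathcal F_t] = -0.4460

For an AR(p) model X_t = c + sum_i phi_i X_{t-i} + eps_t, the
one-step-ahead conditional mean is
  E[X_{t+1} | X_t, ...] = c + sum_i phi_i X_{t+1-i}.
Substitute known values:
  E[X_{t+1} | ...] = (0.404) * (0) + (-0.446) * (1)
                   = -0.4460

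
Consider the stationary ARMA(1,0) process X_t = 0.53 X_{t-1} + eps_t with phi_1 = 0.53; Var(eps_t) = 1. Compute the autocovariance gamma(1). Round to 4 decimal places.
\gamma(1) = 0.7370

Multiply the model equation by X_{t-k} and take expectations. With theta_0 = psi_0 = 1 and psi_j the MA(infinity) weights, this gives
  gamma(k) - sum_i phi_i gamma(k-i) = c_k,
  c_k = sigma^2 * sum_{j=k..q} theta_j psi_{j-k}   (c_k = 0 for k > q),
using gamma(-m) = gamma(m).
Pure AR (q = 0): c_0 = sigma^2 = 1, c_k = 0 for k >= 1.
Equations for k = 0 and k = 1 (AR order 1):
  gamma(0) = phi_1 gamma(1) + c_0
  gamma(1) = phi_1 gamma(0) + c_1
Substituting the second into the first: gamma(0) (1 - phi_1^2) = c_0 + phi_1 c_1, so
  gamma(0) = c_0 / (1 - phi_1^2) = 1 / (1 - (0.53)^2) = 1 / 0.7191 = 1.390627.
  gamma(1) = phi_1 gamma(0) = (0.53)(1.390627) = 0.737032.
Therefore gamma(1) = 0.7370 (to 4 decimal places).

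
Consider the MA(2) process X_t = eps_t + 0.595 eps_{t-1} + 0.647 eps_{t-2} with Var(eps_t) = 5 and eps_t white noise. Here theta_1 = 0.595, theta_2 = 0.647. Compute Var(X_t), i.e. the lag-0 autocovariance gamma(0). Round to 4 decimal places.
\gamma(0) = 8.8632

For an MA(q) process X_t = eps_t + sum_i theta_i eps_{t-i} with
Var(eps_t) = sigma^2, the variance is
  gamma(0) = sigma^2 * (1 + sum_i theta_i^2).
  sum_i theta_i^2 = (0.595)^2 + (0.647)^2 = 0.354025 + 0.418609 = 0.772634.
  gamma(0) = 5 * (1 + 0.772634) = 5 * 1.772634 = 8.86317, which rounds to 8.8632.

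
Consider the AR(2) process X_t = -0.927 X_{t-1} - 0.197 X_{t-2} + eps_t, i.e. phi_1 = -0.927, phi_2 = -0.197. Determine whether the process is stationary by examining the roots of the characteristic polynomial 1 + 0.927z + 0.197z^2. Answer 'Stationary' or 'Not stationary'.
\text{Stationary}

The AR(p) characteristic polynomial is P(z) = 1 + 0.927z + 0.197z^2.
Stationarity requires all roots to lie outside the unit circle, i.e. |z| > 1 for every root.
Set 1 + (0.927) z + (0.197) z^2 = 0, i.e. a z^2 + b z + c = 0 with a = 0.197, b = 0.927, c = 1.
Discriminant D = b^2 - 4ac = (0.927)^2 - 4*(0.197)*1 = 0.859329 - (0.788) = 0.071329.
D >= 0, so the roots are real: z = (-b +/- sqrt(D)) / (2a) = (-0.927 +/- 0.267075) / (0.394).
  z_1 = (-0.927 + 0.267075) / (0.394) = -1.6749,   |z_1| = 1.6749.
  z_2 = (-0.927 - 0.267075) / (0.394) = -3.0306,   |z_2| = 3.0306.
Moduli of all roots: 1.6749, 3.0306.
All moduli strictly greater than 1? Yes.
Verdict: Stationary.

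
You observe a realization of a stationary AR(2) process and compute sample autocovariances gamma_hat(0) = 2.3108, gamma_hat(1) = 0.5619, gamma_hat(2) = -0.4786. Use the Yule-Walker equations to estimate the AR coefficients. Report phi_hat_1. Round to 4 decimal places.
\hat\phi_{1} = 0.3120

The Yule-Walker equations for an AR(p) process read, in matrix form,
  Gamma_p phi = r_p,   with   (Gamma_p)_{ij} = gamma(|i - j|),
                       (r_p)_i = gamma(i),   i,j = 1..p.
Substitute the sample gammas (Toeplitz matrix and right-hand side of size 2):
  Gamma_p = [[2.3108, 0.5619], [0.5619, 2.3108]]
  r_p     = [0.5619, -0.4786]
Written out:
  2.3108 phi_1 + 0.5619 phi_2 = 0.5619
  0.5619 phi_1 + 2.3108 phi_2 = -0.4786
Solve by Cramer's rule:
  det = gamma(0)^2 - gamma(1)^2 = (2.3108)^2 - (0.5619)^2 = 5.33979664 - 0.31573161 = 5.02406503
  phi_hat_1 = [gamma(1) gamma(0) - gamma(1) gamma(2)] / det = [(0.5619)(2.3108) - (0.5619)(-0.4786)] / 5.02406503 = 1.56736386 / 5.02406503 = 0.312
  phi_hat_2 = [gamma(0) gamma(2) - gamma(1)^2] / det = [(2.3108)(-0.4786) - (0.5619)^2] / 5.02406503 = -1.42168049 / 5.02406503 = -0.283
So phi_hat = [0.3120, -0.2830].
Therefore phi_hat_1 = 0.3120.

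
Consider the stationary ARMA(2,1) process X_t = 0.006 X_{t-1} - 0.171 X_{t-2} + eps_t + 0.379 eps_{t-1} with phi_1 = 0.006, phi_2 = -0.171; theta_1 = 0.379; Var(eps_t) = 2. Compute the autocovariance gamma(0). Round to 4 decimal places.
\gamma(0) = 2.3642

Multiply the model equation by X_{t-k} and take expectations. With theta_0 = psi_0 = 1 and psi_j the MA(infinity) weights, this gives
  gamma(k) - sum_i phi_i gamma(k-i) = c_k,
  c_k = sigma^2 * sum_{j=k..q} theta_j psi_{j-k}   (c_k = 0 for k > q),
using gamma(-m) = gamma(m).
psi-weights needed (psi_j = theta_j + sum_i phi_i psi_{j-i}):
  psi_1 = theta_1 + phi_1 = 0.379 + (0.006) = 0.385
Right-hand sides:
  c_0 = sigma^2 (1 + theta_1 psi_1) = 2 * (1 + (0.379)(0.385)) = 2 * 1.145915 = 2.29183
  c_1 = sigma^2 theta_1 = 2 * (0.379) = 0.758
  c_2 = 0
Equations for k = 0, 1, 2 (AR order 2, c_2 = 0):
  (E0) gamma(0) = phi_1 gamma(1) + phi_2 gamma(2) + c_0
  (E1) gamma(1) = phi_1 gamma(0) + phi_2 gamma(1) + c_1
  (E2) gamma(2) = phi_1 gamma(1) + phi_2 gamma(0)
From (E1): gamma(1) = A gamma(0) + B with
  A = phi_1 / (1 - phi_2) = 0.006 / 1.171 = 0.005124,   B = c_1 / (1 - phi_2) = 0.758 / 1.171 = 0.64731.
Insert (E2) into (E0): gamma(0) (1 - phi_2^2) = phi_1 (1 + phi_2) gamma(1) + c_0.
  phi_1 (1 + phi_2) = (0.006)(0.829) = 0.004974,   1 - phi_2^2 = 0.970759.
Replace gamma(1) by A gamma(0) + B and collect gamma(0):
  gamma(0) [0.970759 - (0.004974)(0.005124)] = (0.004974)(0.64731) + 2.29183
  gamma(0) * 0.970734 = 2.29505
  gamma(0) = 2.29505 / 0.970734 = 2.364243.
Therefore gamma(0) = 2.3642 (to 4 decimal places).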